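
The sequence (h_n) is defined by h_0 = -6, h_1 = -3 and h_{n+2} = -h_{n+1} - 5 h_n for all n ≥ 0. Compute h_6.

498

h_2 = -(-3) - 5(-6) = 33
h_3 = -33 - 5(-3) = -18
h_4 = -(-18) - 5(33) = -147
h_5 = -(-147) - 5(-18) = 237
h_6 = -237 - 5(-147) = 498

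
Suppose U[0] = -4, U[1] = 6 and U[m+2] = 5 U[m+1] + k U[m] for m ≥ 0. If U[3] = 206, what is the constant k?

-4

U[2] = 30 - 4k
U[3] = 150 - 14k
So 150 - 14k = 206, giving k = -4.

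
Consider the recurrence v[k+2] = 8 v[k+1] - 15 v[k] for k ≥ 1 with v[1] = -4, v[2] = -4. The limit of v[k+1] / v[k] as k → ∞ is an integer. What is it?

The characteristic equation is r^2 - 8r + 15 = 0, which factors as (r - 5)(r - 3) = 0.
So the roots are 5 and 3. Since |5| > |3| and the coefficient of 5^k is non-zero, the ratio tends to 5.

5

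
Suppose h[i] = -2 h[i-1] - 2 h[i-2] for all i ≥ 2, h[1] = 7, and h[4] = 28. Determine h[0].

Let h[0] = w.
h[2] = -14 - 2w
h[3] = 14 + 4w
h[4] = -4w
So -4w = 28, giving w = -7.

-7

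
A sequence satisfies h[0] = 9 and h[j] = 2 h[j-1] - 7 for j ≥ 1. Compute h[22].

8388615

The fixed point is -7/(1 - 2) = 7, so h[j] - 7 = 2(h[j-1] - 7).
Hence h[j] = 2·2^j + 7.
h[22] = 2·2^{22} + 7 = 2·4194304 + 7 = 8388615.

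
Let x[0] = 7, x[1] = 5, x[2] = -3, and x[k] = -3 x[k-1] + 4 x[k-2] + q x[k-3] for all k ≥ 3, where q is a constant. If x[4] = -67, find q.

-2

x[3] = 29 + 7q
x[4] = -99 - 16q
So -99 - 16q = -67, giving q = -2.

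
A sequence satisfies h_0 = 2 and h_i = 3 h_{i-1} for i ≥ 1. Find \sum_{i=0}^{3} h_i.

80

h_1 = 3·2 = 6
h_2 = 3·6 = 18
h_3 = 3·18 = 54
Sum = 2 + 6 + 18 + 54 = 80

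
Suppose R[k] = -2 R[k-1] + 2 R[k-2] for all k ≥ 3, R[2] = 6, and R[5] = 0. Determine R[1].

8

Let R[1] = w.
R[3] = -12 + 2w
R[4] = 36 - 4w
R[5] = -96 + 12w
So -96 + 12w = 0, giving w = 8.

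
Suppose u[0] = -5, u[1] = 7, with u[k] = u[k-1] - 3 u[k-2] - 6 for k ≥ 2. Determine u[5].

-38

u[2] = 7 - 3·(-5) - 6 = 16
u[3] = 16 - 3·7 - 6 = -11
u[4] = (-11) - 3·16 - 6 = -65
u[5] = (-65) - 3·(-11) - 6 = -38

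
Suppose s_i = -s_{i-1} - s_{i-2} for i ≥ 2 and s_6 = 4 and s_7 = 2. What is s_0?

Rearranging, s_{i-2} = -(s_i + s_{i-1}).
s_5 = -(2 + 4) = -6
s_4 = -(4 + (-6)) = 2
s_3 = -(-6 + 2) = 4
s_2 = -(2 + 4) = -6
s_1 = -(4 + (-6)) = 2
s_0 = -(-6 + 2) = 4

4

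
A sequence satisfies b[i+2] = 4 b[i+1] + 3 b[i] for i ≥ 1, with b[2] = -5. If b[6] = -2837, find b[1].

-3

Let b[1] = w.
b[3] = -20 + 3w
b[4] = -95 + 12w
b[5] = -440 + 57w
b[6] = -2045 + 264w
So -2045 + 264w = -2837, giving w = -3.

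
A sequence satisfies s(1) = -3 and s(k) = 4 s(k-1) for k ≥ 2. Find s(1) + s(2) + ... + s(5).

s(2) = 4(-3) = -12
s(3) = 4(-12) = -48
s(4) = 4(-48) = -192
s(5) = 4(-192) = -768
Sum = (-3) + (-12) + (-48) + (-192) + (-768) = -1023

-1023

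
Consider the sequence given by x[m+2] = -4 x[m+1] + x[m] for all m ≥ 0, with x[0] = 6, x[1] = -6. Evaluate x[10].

3085374

x[2] = -4·(-6) + 6 = 30
x[3] = -4·30 + (-6) = -126
x[4] = -4·(-126) + 30 = 534
x[5] = -4·534 + (-126) = -2262
x[6] = -4·(-2262) + 534 = 9582
x[7] = -4·9582 + (-2262) = -40590
x[8] = -4·(-40590) + 9582 = 171942
x[9] = -4·171942 + (-40590) = -728358
x[10] = -4·(-728358) + 171942 = 3085374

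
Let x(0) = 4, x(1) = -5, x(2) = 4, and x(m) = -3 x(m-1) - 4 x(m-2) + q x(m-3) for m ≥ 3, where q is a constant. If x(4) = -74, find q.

x(3) = 8 + 4q
x(4) = -40 - 17q
So -40 - 17q = -74, giving q = 2.

2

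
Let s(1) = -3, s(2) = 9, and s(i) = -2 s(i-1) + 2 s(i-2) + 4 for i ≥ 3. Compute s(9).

-9068

s(3) = -2·9 + 2·(-3) + 4 = -20
s(4) = -2·(-20) + 2·9 + 4 = 62
s(5) = -2·62 + 2·(-20) + 4 = -160
s(6) = -2·(-160) + 2·62 + 4 = 448
s(7) = -2·448 + 2·(-160) + 4 = -1212
s(8) = -2·(-1212) + 2·448 + 4 = 3324
s(9) = -2·3324 + 2·(-1212) + 4 = -9068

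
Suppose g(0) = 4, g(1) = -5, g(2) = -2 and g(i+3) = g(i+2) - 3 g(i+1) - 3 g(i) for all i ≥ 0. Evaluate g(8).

g(3) = (-2) - 3*(-5) - 3*4 = 1
g(4) = 1 - 3*(-2) - 3*(-5) = 22
g(5) = 22 - 3*1 - 3*(-2) = 25
g(6) = 25 - 3*22 - 3*1 = -44
g(7) = (-44) - 3*25 - 3*22 = -185
g(8) = (-185) - 3*(-44) - 3*25 = -128

-128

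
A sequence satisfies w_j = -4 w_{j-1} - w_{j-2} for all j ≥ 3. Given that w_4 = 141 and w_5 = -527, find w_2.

7

Rearranging, w_{j-2} = -(w_j + 4 w_{j-1}).
w_3 = -(-527 + 4(141)) = -37
w_2 = -(141 + 4(-37)) = 7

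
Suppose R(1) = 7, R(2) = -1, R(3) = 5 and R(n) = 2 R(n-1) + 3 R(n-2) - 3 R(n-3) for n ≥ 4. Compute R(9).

-1165

R(4) = 2*5 + 3*(-1) - 3*7 = -14
R(5) = 2*(-14) + 3*5 - 3*(-1) = -10
R(6) = 2*(-10) + 3*(-14) - 3*5 = -77
R(7) = 2*(-77) + 3*(-10) - 3*(-14) = -142
R(8) = 2*(-142) + 3*(-77) - 3*(-10) = -485
R(9) = 2*(-485) + 3*(-142) - 3*(-77) = -1165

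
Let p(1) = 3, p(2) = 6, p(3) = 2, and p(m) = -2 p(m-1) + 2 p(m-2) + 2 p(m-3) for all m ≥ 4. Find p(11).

p(4) = -2·2 + 2·6 + 2·3 = 14
p(5) = -2·14 + 2·2 + 2·6 = -12
p(6) = -2·(-12) + 2·14 + 2·2 = 56
p(7) = -2·56 + 2·(-12) + 2·14 = -108
p(8) = -2·(-108) + 2·56 + 2·(-12) = 304
p(9) = -2·304 + 2·(-108) + 2·56 = -712
p(10) = -2·(-712) + 2·304 + 2·(-108) = 1816
p(11) = -2·1816 + 2·(-712) + 2·304 = -4448

-4448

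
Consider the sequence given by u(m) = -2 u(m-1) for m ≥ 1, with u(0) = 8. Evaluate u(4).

128

u(1) = -2*8 = -16
u(2) = -2*(-16) = 32
u(3) = -2*32 = -64
u(4) = -2*(-64) = 128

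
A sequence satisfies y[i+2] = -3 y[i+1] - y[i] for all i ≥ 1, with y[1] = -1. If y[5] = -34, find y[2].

Let y[2] = x.
y[3] = 1 - 3x
y[4] = -3 + 8x
y[5] = 8 - 21x
So 8 - 21x = -34, giving x = 2.

2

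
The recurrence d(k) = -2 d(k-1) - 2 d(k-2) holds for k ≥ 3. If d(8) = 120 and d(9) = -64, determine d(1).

Rearranging, d(k-2) = (d(k) + 2 d(k-1)) / -2.
d(7) = (-64 + 2·120) / -2 = 176/-2 = -88
d(6) = (120 + 2·(-88)) / -2 = -56/-2 = 28
d(5) = (-88 + 2·28) / -2 = -32/-2 = 16
d(4) = (28 + 2·16) / -2 = 60/-2 = -30
d(3) = (16 + 2·(-30)) / -2 = -44/-2 = 22
d(2) = (-30 + 2·22) / -2 = 14/-2 = -7
d(1) = (22 + 2·(-7)) / -2 = 8/-2 = -4

-4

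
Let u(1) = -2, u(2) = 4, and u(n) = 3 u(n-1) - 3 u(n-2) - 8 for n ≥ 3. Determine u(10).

u(3) = 3*4 - 3*(-2) - 8 = 10
u(4) = 3*10 - 3*4 - 8 = 10
u(5) = 3*10 - 3*10 - 8 = -8
u(6) = 3*(-8) - 3*10 - 8 = -62
u(7) = 3*(-62) - 3*(-8) - 8 = -170
u(8) = 3*(-170) - 3*(-62) - 8 = -332
u(9) = 3*(-332) - 3*(-170) - 8 = -494
u(10) = 3*(-494) - 3*(-332) - 8 = -494

-494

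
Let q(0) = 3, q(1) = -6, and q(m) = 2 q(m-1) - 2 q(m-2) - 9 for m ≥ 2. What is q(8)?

183

q(2) = 2(-6) - 2(3) - 9 = -27
q(3) = 2(-27) - 2(-6) - 9 = -51
q(4) = 2(-51) - 2(-27) - 9 = -57
q(5) = 2(-57) - 2(-51) - 9 = -21
q(6) = 2(-21) - 2(-57) - 9 = 63
q(7) = 2(63) - 2(-21) - 9 = 159
q(8) = 2(159) - 2(63) - 9 = 183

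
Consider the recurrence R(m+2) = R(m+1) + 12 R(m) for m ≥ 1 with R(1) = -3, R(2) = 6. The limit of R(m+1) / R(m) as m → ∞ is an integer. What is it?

4

The characteristic equation is r^2 - r - 12 = 0, which factors as (r - 4)(r + 3) = 0.
So the roots are 4 and -3. Since |4| > |-3| and the coefficient of 4^m is non-zero, the ratio tends to 4.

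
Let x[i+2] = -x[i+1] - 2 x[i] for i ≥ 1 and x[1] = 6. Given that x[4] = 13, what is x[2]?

-1

Let x[2] = y.
x[3] = -12 - y
x[4] = 12 - y
So 12 - y = 13, giving y = -1.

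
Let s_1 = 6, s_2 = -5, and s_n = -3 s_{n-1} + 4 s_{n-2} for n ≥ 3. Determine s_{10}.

s_3 = -3*(-5) + 4*6 = 39
s_4 = -3*39 + 4*(-5) = -137
s_5 = -3*(-137) + 4*39 = 567
s_6 = -3*567 + 4*(-137) = -2249
s_7 = -3*(-2249) + 4*567 = 9015
s_8 = -3*9015 + 4*(-2249) = -36041
s_9 = -3*(-36041) + 4*9015 = 144183
s_{10} = -3*144183 + 4*(-36041) = -576713

-576713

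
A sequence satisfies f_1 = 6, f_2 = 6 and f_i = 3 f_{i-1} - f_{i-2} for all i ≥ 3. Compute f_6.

f_3 = 3·6 - 6 = 12
f_4 = 3·12 - 6 = 30
f_5 = 3·30 - 12 = 78
f_6 = 3·78 - 30 = 204

204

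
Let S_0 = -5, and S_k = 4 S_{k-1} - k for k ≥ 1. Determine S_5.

S_1 = 4*(-5) - 1 = -21
S_2 = 4*(-21) - 2 = -86
S_3 = 4*(-86) - 3 = -347
S_4 = 4*(-347) - 4 = -1392
S_5 = 4*(-1392) - 5 = -5573

-5573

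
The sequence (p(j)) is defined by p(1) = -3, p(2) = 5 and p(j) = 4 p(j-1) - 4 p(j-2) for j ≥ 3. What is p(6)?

p(3) = 4(5) - 4(-3) = 32
p(4) = 4(32) - 4(5) = 108
p(5) = 4(108) - 4(32) = 304
p(6) = 4(304) - 4(108) = 784

784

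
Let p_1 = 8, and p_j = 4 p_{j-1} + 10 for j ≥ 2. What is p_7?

46418

p_2 = 4(8) + 10 = 42
p_3 = 4(42) + 10 = 178
p_4 = 4(178) + 10 = 722
p_5 = 4(722) + 10 = 2898
p_6 = 4(2898) + 10 = 11602
p_7 = 4(11602) + 10 = 46418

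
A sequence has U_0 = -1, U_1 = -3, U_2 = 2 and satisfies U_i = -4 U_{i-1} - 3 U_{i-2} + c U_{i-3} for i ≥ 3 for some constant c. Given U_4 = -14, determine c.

U_3 = 1 - c
U_4 = -10 + c
So -10 + c = -14, giving c = -4.

-4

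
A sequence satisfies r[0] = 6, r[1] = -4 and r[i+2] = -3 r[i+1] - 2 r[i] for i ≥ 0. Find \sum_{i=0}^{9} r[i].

r[2] = -3(-4) - 2(6) = 0
r[3] = -3(0) - 2(-4) = 8
r[4] = -3(8) - 2(0) = -24
r[5] = -3(-24) - 2(8) = 56
r[6] = -3(56) - 2(-24) = -120
r[7] = -3(-120) - 2(56) = 248
r[8] = -3(248) - 2(-120) = -504
r[9] = -3(-504) - 2(248) = 1016
Sum = 6 + (-4) + 0 + 8 + (-24) + 56 + (-120) + 248 + (-504) + 1016 = 682

682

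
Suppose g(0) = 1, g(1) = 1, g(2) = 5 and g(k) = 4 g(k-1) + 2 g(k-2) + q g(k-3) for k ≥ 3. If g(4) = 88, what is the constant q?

-2

g(3) = 22 + q
g(4) = 98 + 5q
So 98 + 5q = 88, giving q = -2.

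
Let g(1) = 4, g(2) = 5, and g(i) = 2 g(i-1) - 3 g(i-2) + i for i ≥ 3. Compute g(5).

-16

g(3) = 2·5 - 3·4 + 3 = 1
g(4) = 2·1 - 3·5 + 4 = -9
g(5) = 2·(-9) - 3·1 + 5 = -16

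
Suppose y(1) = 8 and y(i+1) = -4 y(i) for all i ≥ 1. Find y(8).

-131072

y(2) = -4·8 = -32
y(3) = -4·(-32) = 128
y(4) = -4·128 = -512
y(5) = -4·(-512) = 2048
y(6) = -4·2048 = -8192
y(7) = -4·(-8192) = 32768
y(8) = -4·32768 = -131072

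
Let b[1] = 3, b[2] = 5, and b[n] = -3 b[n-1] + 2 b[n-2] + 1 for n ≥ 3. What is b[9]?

-19440

b[3] = -3*5 + 2*3 + 1 = -8
b[4] = -3*(-8) + 2*5 + 1 = 35
b[5] = -3*35 + 2*(-8) + 1 = -120
b[6] = -3*(-120) + 2*35 + 1 = 431
b[7] = -3*431 + 2*(-120) + 1 = -1532
b[8] = -3*(-1532) + 2*431 + 1 = 5459
b[9] = -3*5459 + 2*(-1532) + 1 = -19440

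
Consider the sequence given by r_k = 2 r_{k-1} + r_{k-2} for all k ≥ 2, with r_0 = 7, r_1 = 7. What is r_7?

1673

r_2 = 2·7 + 7 = 21
r_3 = 2·21 + 7 = 49
r_4 = 2·49 + 21 = 119
r_5 = 2·119 + 49 = 287
r_6 = 2·287 + 119 = 693
r_7 = 2·693 + 287 = 1673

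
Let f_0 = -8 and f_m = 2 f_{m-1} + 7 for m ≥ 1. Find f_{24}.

-16777223

The fixed point is 7/(1 - 2) = -7, so f_m + 7 = 2(f_{m-1} + 7).
Hence f_m = -1·2^m - 7.
f_{24} = -1·2^{24} - 7 = -1·16777216 - 7 = -16777223.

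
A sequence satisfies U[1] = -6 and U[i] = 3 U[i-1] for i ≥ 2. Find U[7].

U[2] = 3*(-6) = -18
U[3] = 3*(-18) = -54
U[4] = 3*(-54) = -162
U[5] = 3*(-162) = -486
U[6] = 3*(-486) = -1458
U[7] = 3*(-1458) = -4374

-4374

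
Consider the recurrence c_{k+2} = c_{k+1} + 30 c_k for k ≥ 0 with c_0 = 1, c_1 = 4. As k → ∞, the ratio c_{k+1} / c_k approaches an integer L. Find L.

The characteristic equation is r^2 - r - 30 = 0, which factors as (r - 6)(r + 5) = 0.
So the roots are 6 and -5. Since |6| > |-5| and the coefficient of 6^k is non-zero, the ratio tends to 6.

6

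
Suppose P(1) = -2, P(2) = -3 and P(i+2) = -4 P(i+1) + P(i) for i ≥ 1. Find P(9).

P(3) = -4(-3) + (-2) = 10
P(4) = -4(10) + (-3) = -43
P(5) = -4(-43) + 10 = 182
P(6) = -4(182) + (-43) = -771
P(7) = -4(-771) + 182 = 3266
P(8) = -4(3266) + (-771) = -13835
P(9) = -4(-13835) + 3266 = 58606

58606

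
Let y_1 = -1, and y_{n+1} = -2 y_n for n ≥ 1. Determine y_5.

y_2 = -2(-1) = 2
y_3 = -2(2) = -4
y_4 = -2(-4) = 8
y_5 = -2(8) = -16

-16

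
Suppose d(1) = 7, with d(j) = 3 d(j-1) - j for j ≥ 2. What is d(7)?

d(2) = 3*7 - 2 = 19
d(3) = 3*19 - 3 = 54
d(4) = 3*54 - 4 = 158
d(5) = 3*158 - 5 = 469
d(6) = 3*469 - 6 = 1401
d(7) = 3*1401 - 7 = 4196

4196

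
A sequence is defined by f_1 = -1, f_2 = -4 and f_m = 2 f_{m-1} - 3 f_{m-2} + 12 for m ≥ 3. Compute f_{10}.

452

f_3 = 2(-4) - 3(-1) + 12 = 7
f_4 = 2(7) - 3(-4) + 12 = 38
f_5 = 2(38) - 3(7) + 12 = 67
f_6 = 2(67) - 3(38) + 12 = 32
f_7 = 2(32) - 3(67) + 12 = -125
f_8 = 2(-125) - 3(32) + 12 = -334
f_9 = 2(-334) - 3(-125) + 12 = -281
f_{10} = 2(-281) - 3(-334) + 12 = 452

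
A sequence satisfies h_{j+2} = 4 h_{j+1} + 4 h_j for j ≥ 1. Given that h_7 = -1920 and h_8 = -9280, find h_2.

Rearranging, h_{j-2} = (h_j - 4 h_{j-1}) / 4.
h_6 = (-9280 - 4*(-1920)) / 4 = -1600/4 = -400
h_5 = (-1920 - 4*(-400)) / 4 = -320/4 = -80
h_4 = (-400 - 4*(-80)) / 4 = -80/4 = -20
h_3 = (-80 - 4*(-20)) / 4 = 0/4 = 0
h_2 = (-20 - 4*0) / 4 = -20/4 = -5

-5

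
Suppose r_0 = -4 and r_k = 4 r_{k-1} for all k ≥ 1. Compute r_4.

-1024

r_1 = 4(-4) = -16
r_2 = 4(-16) = -64
r_3 = 4(-64) = -256
r_4 = 4(-256) = -1024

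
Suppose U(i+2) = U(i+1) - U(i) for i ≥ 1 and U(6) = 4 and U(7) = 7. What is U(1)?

7

Rearranging, U(i-2) = -(U(i) - U(i-1)).
U(5) = -(7 - 4) = -3
U(4) = -(4 - (-3)) = -7
U(3) = -(-3 - (-7)) = -4
U(2) = -(-7 - (-4)) = 3
U(1) = -(-4 - 3) = 7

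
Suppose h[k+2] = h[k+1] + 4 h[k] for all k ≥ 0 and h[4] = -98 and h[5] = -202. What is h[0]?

Rearranging, h[k-2] = (h[k] - h[k-1]) / 4.
h[3] = (-202 - (-98)) / 4 = -104/4 = -26
h[2] = (-98 - (-26)) / 4 = -72/4 = -18
h[1] = (-26 - (-18)) / 4 = -8/4 = -2
h[0] = (-18 - (-2)) / 4 = -16/4 = -4

-4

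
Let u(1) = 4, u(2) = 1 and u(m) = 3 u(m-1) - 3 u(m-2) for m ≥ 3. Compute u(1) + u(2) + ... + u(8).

-331

u(3) = 3*1 - 3*4 = -9
u(4) = 3*(-9) - 3*1 = -30
u(5) = 3*(-30) - 3*(-9) = -63
u(6) = 3*(-63) - 3*(-30) = -99
u(7) = 3*(-99) - 3*(-63) = -108
u(8) = 3*(-108) - 3*(-99) = -27
Sum = 4 + 1 + (-9) + (-30) + (-63) + (-99) + (-108) + (-27) = -331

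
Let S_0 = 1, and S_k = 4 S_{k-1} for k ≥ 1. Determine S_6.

4096

S_1 = 4(1) = 4
S_2 = 4(4) = 16
S_3 = 4(16) = 64
S_4 = 4(64) = 256
S_5 = 4(256) = 1024
S_6 = 4(1024) = 4096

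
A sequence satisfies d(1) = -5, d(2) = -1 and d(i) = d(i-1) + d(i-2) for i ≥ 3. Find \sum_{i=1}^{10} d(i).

d(3) = (-1) + (-5) = -6
d(4) = (-6) + (-1) = -7
d(5) = (-7) + (-6) = -13
d(6) = (-13) + (-7) = -20
d(7) = (-20) + (-13) = -33
d(8) = (-33) + (-20) = -53
d(9) = (-53) + (-33) = -86
d(10) = (-86) + (-53) = -139
Sum = (-5) + (-1) + (-6) + (-7) + (-13) + (-20) + (-33) + (-53) + (-86) + (-139) = -363

-363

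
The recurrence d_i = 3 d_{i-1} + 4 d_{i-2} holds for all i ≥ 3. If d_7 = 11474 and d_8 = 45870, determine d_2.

6

Rearranging, d_{i-2} = (d_i - 3 d_{i-1}) / 4.
d_6 = (45870 - 3·11474) / 4 = 11448/4 = 2862
d_5 = (11474 - 3·2862) / 4 = 2888/4 = 722
d_4 = (2862 - 3·722) / 4 = 696/4 = 174
d_3 = (722 - 3·174) / 4 = 200/4 = 50
d_2 = (174 - 3·50) / 4 = 24/4 = 6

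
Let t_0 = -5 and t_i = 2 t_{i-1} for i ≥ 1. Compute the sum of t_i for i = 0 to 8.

t_1 = 2·(-5) = -10
t_2 = 2·(-10) = -20
t_3 = 2·(-20) = -40
t_4 = 2·(-40) = -80
t_5 = 2·(-80) = -160
t_6 = 2·(-160) = -320
t_7 = 2·(-320) = -640
t_8 = 2·(-640) = -1280
Sum = (-5) + (-10) + (-20) + (-40) + (-80) + (-160) + (-320) + (-640) + (-1280) = -2555

-2555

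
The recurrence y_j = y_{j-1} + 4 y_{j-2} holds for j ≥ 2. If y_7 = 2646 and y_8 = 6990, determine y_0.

6

Rearranging, y_{j-2} = (y_j - y_{j-1}) / 4.
y_6 = (6990 - 2646) / 4 = 4344/4 = 1086
y_5 = (2646 - 1086) / 4 = 1560/4 = 390
y_4 = (1086 - 390) / 4 = 696/4 = 174
y_3 = (390 - 174) / 4 = 216/4 = 54
y_2 = (174 - 54) / 4 = 120/4 = 30
y_1 = (54 - 30) / 4 = 24/4 = 6
y_0 = (30 - 6) / 4 = 24/4 = 6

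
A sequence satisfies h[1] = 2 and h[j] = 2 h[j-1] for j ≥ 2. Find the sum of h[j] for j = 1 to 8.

h[2] = 2·2 = 4
h[3] = 2·4 = 8
h[4] = 2·8 = 16
h[5] = 2·16 = 32
h[6] = 2·32 = 64
h[7] = 2·64 = 128
h[8] = 2·128 = 256
Sum = 2 + 4 + 8 + 16 + 32 + 64 + 128 + 256 = 510

510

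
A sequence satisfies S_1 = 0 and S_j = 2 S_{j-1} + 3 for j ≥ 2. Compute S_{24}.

The fixed point is 3/(1 - 2) = -3, so S_j + 3 = 2(S_{j-1} + 3).
Hence S_j = 3·2^{j-1} - 3.
S_{24} = 3·2^{23} - 3 = 3·8388608 - 3 = 25165821.

25165821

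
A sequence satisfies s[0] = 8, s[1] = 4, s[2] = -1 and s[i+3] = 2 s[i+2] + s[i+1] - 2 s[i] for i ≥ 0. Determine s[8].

s[3] = 2*(-1) + 4 - 2*8 = -14
s[4] = 2*(-14) + (-1) - 2*4 = -37
s[5] = 2*(-37) + (-14) - 2*(-1) = -86
s[6] = 2*(-86) + (-37) - 2*(-14) = -181
s[7] = 2*(-181) + (-86) - 2*(-37) = -374
s[8] = 2*(-374) + (-181) - 2*(-86) = -757

-757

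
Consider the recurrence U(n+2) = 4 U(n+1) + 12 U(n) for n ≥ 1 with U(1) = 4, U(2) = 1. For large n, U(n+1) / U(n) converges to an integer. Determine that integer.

6

The characteristic equation is r^2 - 4r - 12 = 0, which factors as (r - 6)(r + 2) = 0.
So the roots are 6 and -2. Since |6| > |-2| and the coefficient of 6^n is non-zero, the ratio tends to 6.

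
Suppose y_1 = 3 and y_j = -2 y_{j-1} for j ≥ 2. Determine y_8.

y_2 = -2(3) = -6
y_3 = -2(-6) = 12
y_4 = -2(12) = -24
y_5 = -2(-24) = 48
y_6 = -2(48) = -96
y_7 = -2(-96) = 192
y_8 = -2(192) = -384

-384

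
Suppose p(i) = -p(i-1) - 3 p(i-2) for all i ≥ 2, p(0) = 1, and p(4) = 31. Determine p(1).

Let p(1) = v.
p(2) = -3 - v
p(3) = 3 - 2v
p(4) = 6 + 5v
So 6 + 5v = 31, giving v = 5.

5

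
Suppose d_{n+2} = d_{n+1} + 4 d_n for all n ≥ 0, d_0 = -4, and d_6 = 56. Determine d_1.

Let d_1 = x.
d_2 = -16 + x
d_3 = -16 + 5x
d_4 = -80 + 9x
d_5 = -144 + 29x
d_6 = -464 + 65x
So -464 + 65x = 56, giving x = 8.

8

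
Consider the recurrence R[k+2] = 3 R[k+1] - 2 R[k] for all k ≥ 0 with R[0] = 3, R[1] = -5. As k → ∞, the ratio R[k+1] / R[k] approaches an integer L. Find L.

The characteristic equation is r^2 - 3r + 2 = 0, which factors as (r - 2)(r - 1) = 0.
So the roots are 2 and 1. Since |2| > |1| and the coefficient of 2^k is non-zero, the ratio tends to 2.

2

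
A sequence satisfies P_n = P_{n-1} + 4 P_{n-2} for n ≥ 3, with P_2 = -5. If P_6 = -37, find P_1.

3

Let P_1 = v.
P_3 = -5 + 4v
P_4 = -25 + 4v
P_5 = -45 + 20v
P_6 = -145 + 36v
So -145 + 36v = -37, giving v = 3.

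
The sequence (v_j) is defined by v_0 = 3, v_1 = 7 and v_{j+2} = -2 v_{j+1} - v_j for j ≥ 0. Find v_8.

-77

v_2 = -2*7 - 3 = -17
v_3 = -2*(-17) - 7 = 27
v_4 = -2*27 - (-17) = -37
v_5 = -2*(-37) - 27 = 47
v_6 = -2*47 - (-37) = -57
v_7 = -2*(-57) - 47 = 67
v_8 = -2*67 - (-57) = -77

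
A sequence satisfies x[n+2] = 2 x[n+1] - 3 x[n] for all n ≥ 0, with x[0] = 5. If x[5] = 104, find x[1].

-4

Let x[1] = y.
x[2] = -15 + 2y
x[3] = -30 + y
x[4] = -15 - 4y
x[5] = 60 - 11y
So 60 - 11y = 104, giving y = -4.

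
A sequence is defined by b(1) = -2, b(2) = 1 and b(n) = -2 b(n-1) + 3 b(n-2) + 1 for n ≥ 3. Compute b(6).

167

b(3) = -2(1) + 3(-2) + 1 = -7
b(4) = -2(-7) + 3(1) + 1 = 18
b(5) = -2(18) + 3(-7) + 1 = -56
b(6) = -2(-56) + 3(18) + 1 = 167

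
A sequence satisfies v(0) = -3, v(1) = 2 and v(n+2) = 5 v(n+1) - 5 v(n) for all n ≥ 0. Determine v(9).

291875

v(2) = 5·2 - 5·(-3) = 25
v(3) = 5·25 - 5·2 = 115
v(4) = 5·115 - 5·25 = 450
v(5) = 5·450 - 5·115 = 1675
v(6) = 5·1675 - 5·450 = 6125
v(7) = 5·6125 - 5·1675 = 22250
v(8) = 5·22250 - 5·6125 = 80625
v(9) = 5·80625 - 5·22250 = 291875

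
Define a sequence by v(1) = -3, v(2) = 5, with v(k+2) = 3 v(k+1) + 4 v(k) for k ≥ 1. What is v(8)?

v(3) = 3*5 + 4*(-3) = 3
v(4) = 3*3 + 4*5 = 29
v(5) = 3*29 + 4*3 = 99
v(6) = 3*99 + 4*29 = 413
v(7) = 3*413 + 4*99 = 1635
v(8) = 3*1635 + 4*413 = 6557

6557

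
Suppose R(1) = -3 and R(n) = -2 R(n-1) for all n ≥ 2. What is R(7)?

R(2) = -2(-3) = 6
R(3) = -2(6) = -12
R(4) = -2(-12) = 24
R(5) = -2(24) = -48
R(6) = -2(-48) = 96
R(7) = -2(96) = -192

-192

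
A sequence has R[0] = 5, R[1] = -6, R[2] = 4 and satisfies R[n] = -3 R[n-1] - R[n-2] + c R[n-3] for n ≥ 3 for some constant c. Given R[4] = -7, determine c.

1

R[3] = -6 + 5c
R[4] = 14 - 21c
So 14 - 21c = -7, giving c = 1.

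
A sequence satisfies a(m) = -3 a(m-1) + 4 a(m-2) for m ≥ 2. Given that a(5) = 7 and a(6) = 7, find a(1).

Rearranging, a(m-2) = (a(m) + 3 a(m-1)) / 4.
a(4) = (7 + 3*7) / 4 = 28/4 = 7
a(3) = (7 + 3*7) / 4 = 28/4 = 7
a(2) = (7 + 3*7) / 4 = 28/4 = 7
a(1) = (7 + 3*7) / 4 = 28/4 = 7

7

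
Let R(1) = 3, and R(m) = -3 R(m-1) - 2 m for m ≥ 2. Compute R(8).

-8479

R(2) = -3·3 - 4 = -13
R(3) = -3·(-13) - 6 = 33
R(4) = -3·33 - 8 = -107
R(5) = -3·(-107) - 10 = 311
R(6) = -3·311 - 12 = -945
R(7) = -3·(-945) - 14 = 2821
R(8) = -3·2821 - 16 = -8479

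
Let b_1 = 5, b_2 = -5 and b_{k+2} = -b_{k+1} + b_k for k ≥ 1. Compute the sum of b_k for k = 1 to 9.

b_3 = -(-5) + 5 = 10
b_4 = -10 + (-5) = -15
b_5 = -(-15) + 10 = 25
b_6 = -25 + (-15) = -40
b_7 = -(-40) + 25 = 65
b_8 = -65 + (-40) = -105
b_9 = -(-105) + 65 = 170
Sum = 5 + (-5) + 10 + (-15) + 25 + (-40) + 65 + (-105) + 170 = 110

110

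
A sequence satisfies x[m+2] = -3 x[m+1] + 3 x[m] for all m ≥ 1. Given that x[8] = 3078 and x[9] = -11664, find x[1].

Rearranging, x[m-2] = (x[m] + 3 x[m-1]) / 3.
x[7] = (-11664 + 3(3078)) / 3 = -2430/3 = -810
x[6] = (3078 + 3(-810)) / 3 = 648/3 = 216
x[5] = (-810 + 3(216)) / 3 = -162/3 = -54
x[4] = (216 + 3(-54)) / 3 = 54/3 = 18
x[3] = (-54 + 3(18)) / 3 = 0/3 = 0
x[2] = (18 + 3(0)) / 3 = 18/3 = 6
x[1] = (0 + 3(6)) / 3 = 18/3 = 6

6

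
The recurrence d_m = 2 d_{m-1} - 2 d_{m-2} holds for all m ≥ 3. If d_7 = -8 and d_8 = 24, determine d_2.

Rearranging, d_{m-2} = (d_m - 2 d_{m-1}) / -2.
d_6 = (24 - 2·(-8)) / -2 = 40/-2 = -20
d_5 = (-8 - 2·(-20)) / -2 = 32/-2 = -16
d_4 = (-20 - 2·(-16)) / -2 = 12/-2 = -6
d_3 = (-16 - 2·(-6)) / -2 = -4/-2 = 2
d_2 = (-6 - 2·2) / -2 = -10/-2 = 5

5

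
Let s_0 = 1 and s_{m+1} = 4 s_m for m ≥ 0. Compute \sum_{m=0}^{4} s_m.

341

s_1 = 4(1) = 4
s_2 = 4(4) = 16
s_3 = 4(16) = 64
s_4 = 4(64) = 256
Sum = 1 + 4 + 16 + 64 + 256 = 341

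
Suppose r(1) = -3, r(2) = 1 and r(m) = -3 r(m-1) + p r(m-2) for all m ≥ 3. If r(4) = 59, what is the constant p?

r(3) = -3 - 3p
r(4) = 9 + 10p
So 9 + 10p = 59, giving p = 5.

5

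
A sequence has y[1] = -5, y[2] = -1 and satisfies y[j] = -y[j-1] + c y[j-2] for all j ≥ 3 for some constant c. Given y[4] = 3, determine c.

y[3] = 1 - 5c
y[4] = -1 + 4c
So -1 + 4c = 3, giving c = 1.

1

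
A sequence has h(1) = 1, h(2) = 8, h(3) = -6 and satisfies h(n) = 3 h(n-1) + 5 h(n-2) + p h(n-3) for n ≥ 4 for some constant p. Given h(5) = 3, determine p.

-3

h(4) = 22 + p
h(5) = 36 + 11p
So 36 + 11p = 3, giving p = -3.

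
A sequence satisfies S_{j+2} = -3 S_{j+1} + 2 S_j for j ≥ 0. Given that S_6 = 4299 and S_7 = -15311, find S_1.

Rearranging, S_{j-2} = (S_j + 3 S_{j-1}) / 2.
S_5 = (-15311 + 3*4299) / 2 = -2414/2 = -1207
S_4 = (4299 + 3*(-1207)) / 2 = 678/2 = 339
S_3 = (-1207 + 3*339) / 2 = -190/2 = -95
S_2 = (339 + 3*(-95)) / 2 = 54/2 = 27
S_1 = (-95 + 3*27) / 2 = -14/2 = -7

-7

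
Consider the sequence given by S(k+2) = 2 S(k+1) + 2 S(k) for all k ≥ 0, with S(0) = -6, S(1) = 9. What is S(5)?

204

S(2) = 2·9 + 2·(-6) = 6
S(3) = 2·6 + 2·9 = 30
S(4) = 2·30 + 2·6 = 72
S(5) = 2·72 + 2·30 = 204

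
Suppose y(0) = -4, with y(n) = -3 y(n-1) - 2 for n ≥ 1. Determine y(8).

y(1) = -3(-4) - 2 = 10
y(2) = -3(10) - 2 = -32
y(3) = -3(-32) - 2 = 94
y(4) = -3(94) - 2 = -284
y(5) = -3(-284) - 2 = 850
y(6) = -3(850) - 2 = -2552
y(7) = -3(-2552) - 2 = 7654
y(8) = -3(7654) - 2 = -22964

-22964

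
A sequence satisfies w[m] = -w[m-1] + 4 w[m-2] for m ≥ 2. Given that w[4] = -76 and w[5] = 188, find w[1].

4

Rearranging, w[m-2] = (w[m] + w[m-1]) / 4.
w[3] = (188 + (-76)) / 4 = 112/4 = 28
w[2] = (-76 + 28) / 4 = -48/4 = -12
w[1] = (28 + (-12)) / 4 = 16/4 = 4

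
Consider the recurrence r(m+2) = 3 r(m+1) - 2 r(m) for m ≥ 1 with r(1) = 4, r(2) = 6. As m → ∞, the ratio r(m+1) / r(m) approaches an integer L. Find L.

2

The characteristic equation is r^2 - 3r + 2 = 0, which factors as (r - 2)(r - 1) = 0.
So the roots are 2 and 1. Since |2| > |1| and the coefficient of 2^m is non-zero, the ratio tends to 2.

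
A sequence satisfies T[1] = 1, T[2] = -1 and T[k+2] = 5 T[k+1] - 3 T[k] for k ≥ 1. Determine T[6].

-694

T[3] = 5(-1) - 3(1) = -8
T[4] = 5(-8) - 3(-1) = -37
T[5] = 5(-37) - 3(-8) = -161
T[6] = 5(-161) - 3(-37) = -694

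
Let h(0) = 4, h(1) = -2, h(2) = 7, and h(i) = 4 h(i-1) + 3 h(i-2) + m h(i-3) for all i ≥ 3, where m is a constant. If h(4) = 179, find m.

h(3) = 22 + 4m
h(4) = 109 + 14m
So 109 + 14m = 179, giving m = 5.

5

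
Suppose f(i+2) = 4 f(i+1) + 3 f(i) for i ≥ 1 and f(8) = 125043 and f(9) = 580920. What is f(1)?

Rearranging, f(i-2) = (f(i) - 4 f(i-1)) / 3.
f(7) = (580920 - 4*125043) / 3 = 80748/3 = 26916
f(6) = (125043 - 4*26916) / 3 = 17379/3 = 5793
f(5) = (26916 - 4*5793) / 3 = 3744/3 = 1248
f(4) = (5793 - 4*1248) / 3 = 801/3 = 267
f(3) = (1248 - 4*267) / 3 = 180/3 = 60
f(2) = (267 - 4*60) / 3 = 27/3 = 9
f(1) = (60 - 4*9) / 3 = 24/3 = 8

8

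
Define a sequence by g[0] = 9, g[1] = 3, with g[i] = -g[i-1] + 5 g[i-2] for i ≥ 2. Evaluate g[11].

-225732

g[2] = -3 + 5(9) = 42
g[3] = -42 + 5(3) = -27
g[4] = -(-27) + 5(42) = 237
g[5] = -237 + 5(-27) = -372
g[6] = -(-372) + 5(237) = 1557
g[7] = -1557 + 5(-372) = -3417
g[8] = -(-3417) + 5(1557) = 11202
g[9] = -11202 + 5(-3417) = -28287
g[10] = -(-28287) + 5(11202) = 84297
g[11] = -84297 + 5(-28287) = -225732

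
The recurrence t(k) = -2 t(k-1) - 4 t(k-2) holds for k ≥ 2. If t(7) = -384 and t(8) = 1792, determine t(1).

Rearranging, t(k-2) = (t(k) + 2 t(k-1)) / -4.
t(6) = (1792 + 2*(-384)) / -4 = 1024/-4 = -256
t(5) = (-384 + 2*(-256)) / -4 = -896/-4 = 224
t(4) = (-256 + 2*224) / -4 = 192/-4 = -48
t(3) = (224 + 2*(-48)) / -4 = 128/-4 = -32
t(2) = (-48 + 2*(-32)) / -4 = -112/-4 = 28
t(1) = (-32 + 2*28) / -4 = 24/-4 = -6

-6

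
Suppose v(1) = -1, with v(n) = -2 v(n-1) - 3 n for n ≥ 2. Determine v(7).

v(2) = -2(-1) - 6 = -4
v(3) = -2(-4) - 9 = -1
v(4) = -2(-1) - 12 = -10
v(5) = -2(-10) - 15 = 5
v(6) = -2(5) - 18 = -28
v(7) = -2(-28) - 21 = 35

35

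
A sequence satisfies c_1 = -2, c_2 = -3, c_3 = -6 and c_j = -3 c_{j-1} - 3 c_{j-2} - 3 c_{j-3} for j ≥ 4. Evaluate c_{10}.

3537

c_4 = -3(-6) - 3(-3) - 3(-2) = 33
c_5 = -3(33) - 3(-6) - 3(-3) = -72
c_6 = -3(-72) - 3(33) - 3(-6) = 135
c_7 = -3(135) - 3(-72) - 3(33) = -288
c_8 = -3(-288) - 3(135) - 3(-72) = 675
c_9 = -3(675) - 3(-288) - 3(135) = -1566
c_{10} = -3(-1566) - 3(675) - 3(-288) = 3537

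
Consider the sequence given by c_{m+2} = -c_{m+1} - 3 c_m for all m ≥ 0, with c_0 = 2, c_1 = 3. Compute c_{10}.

c_2 = -3 - 3·2 = -9
c_3 = -(-9) - 3·3 = 0
c_4 = -0 - 3·(-9) = 27
c_5 = -27 - 3·0 = -27
c_6 = -(-27) - 3·27 = -54
c_7 = -(-54) - 3·(-27) = 135
c_8 = -135 - 3·(-54) = 27
c_9 = -27 - 3·135 = -432
c_{10} = -(-432) - 3·27 = 351

351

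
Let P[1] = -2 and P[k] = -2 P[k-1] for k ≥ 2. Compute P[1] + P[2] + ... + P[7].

P[2] = -2*(-2) = 4
P[3] = -2*4 = -8
P[4] = -2*(-8) = 16
P[5] = -2*16 = -32
P[6] = -2*(-32) = 64
P[7] = -2*64 = -128
Sum = (-2) + 4 + (-8) + 16 + (-32) + 64 + (-128) = -86

-86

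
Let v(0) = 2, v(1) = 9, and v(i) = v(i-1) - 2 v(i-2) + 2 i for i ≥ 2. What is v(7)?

49

v(2) = 9 - 2(2) + 4 = 9
v(3) = 9 - 2(9) + 6 = -3
v(4) = (-3) - 2(9) + 8 = -13
v(5) = (-13) - 2(-3) + 10 = 3
v(6) = 3 - 2(-13) + 12 = 41
v(7) = 41 - 2(3) + 14 = 49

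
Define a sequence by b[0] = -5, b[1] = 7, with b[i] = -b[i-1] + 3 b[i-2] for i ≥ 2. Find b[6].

b[2] = -7 + 3*(-5) = -22
b[3] = -(-22) + 3*7 = 43
b[4] = -43 + 3*(-22) = -109
b[5] = -(-109) + 3*43 = 238
b[6] = -238 + 3*(-109) = -565

-565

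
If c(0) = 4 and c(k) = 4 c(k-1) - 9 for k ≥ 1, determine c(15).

1073741827

The fixed point is -9/(1 - 4) = 3, so c(k) - 3 = 4(c(k-1) - 3).
Hence c(k) = 1·4^k + 3.
c(15) = 1·4^{15} + 3 = 1·1073741824 + 3 = 1073741827.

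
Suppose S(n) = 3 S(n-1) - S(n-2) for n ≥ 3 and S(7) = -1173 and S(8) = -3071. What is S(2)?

-7

Rearranging, S(n-2) = -(S(n) - 3 S(n-1)).
S(6) = -(-3071 - 3(-1173)) = -448
S(5) = -(-1173 - 3(-448)) = -171
S(4) = -(-448 - 3(-171)) = -65
S(3) = -(-171 - 3(-65)) = -24
S(2) = -(-65 - 3(-24)) = -7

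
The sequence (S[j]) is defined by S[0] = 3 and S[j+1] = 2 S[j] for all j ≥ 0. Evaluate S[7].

384

S[1] = 2*3 = 6
S[2] = 2*6 = 12
S[3] = 2*12 = 24
S[4] = 2*24 = 48
S[5] = 2*48 = 96
S[6] = 2*96 = 192
S[7] = 2*192 = 384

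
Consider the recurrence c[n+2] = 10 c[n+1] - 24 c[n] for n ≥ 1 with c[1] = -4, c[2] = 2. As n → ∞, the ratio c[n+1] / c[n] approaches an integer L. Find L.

6

The characteristic equation is r^2 - 10r + 24 = 0, which factors as (r - 6)(r - 4) = 0.
So the roots are 6 and 4. Since |6| > |4| and the coefficient of 6^n is non-zero, the ratio tends to 6.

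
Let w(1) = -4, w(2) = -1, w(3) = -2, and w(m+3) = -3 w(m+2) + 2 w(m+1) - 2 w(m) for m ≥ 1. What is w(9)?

-7150

w(4) = -3·(-2) + 2·(-1) - 2·(-4) = 12
w(5) = -3·12 + 2·(-2) - 2·(-1) = -38
w(6) = -3·(-38) + 2·12 - 2·(-2) = 142
w(7) = -3·142 + 2·(-38) - 2·12 = -526
w(8) = -3·(-526) + 2·142 - 2·(-38) = 1938
w(9) = -3·1938 + 2·(-526) - 2·142 = -7150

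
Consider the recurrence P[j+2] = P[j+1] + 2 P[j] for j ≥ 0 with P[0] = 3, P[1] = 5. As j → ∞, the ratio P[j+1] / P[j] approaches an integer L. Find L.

The characteristic equation is r^2 - r - 2 = 0, which factors as (r - 2)(r + 1) = 0.
So the roots are 2 and -1. Since |2| > |-1| and the coefficient of 2^j is non-zero, the ratio tends to 2.

2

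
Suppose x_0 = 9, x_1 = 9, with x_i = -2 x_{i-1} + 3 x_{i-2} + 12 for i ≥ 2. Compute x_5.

x_2 = -2·9 + 3·9 + 12 = 21
x_3 = -2·21 + 3·9 + 12 = -3
x_4 = -2·(-3) + 3·21 + 12 = 81
x_5 = -2·81 + 3·(-3) + 12 = -159

-159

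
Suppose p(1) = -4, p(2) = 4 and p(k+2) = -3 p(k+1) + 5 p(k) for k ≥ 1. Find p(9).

-155488

p(3) = -3(4) + 5(-4) = -32
p(4) = -3(-32) + 5(4) = 116
p(5) = -3(116) + 5(-32) = -508
p(6) = -3(-508) + 5(116) = 2104
p(7) = -3(2104) + 5(-508) = -8852
p(8) = -3(-8852) + 5(2104) = 37076
p(9) = -3(37076) + 5(-8852) = -155488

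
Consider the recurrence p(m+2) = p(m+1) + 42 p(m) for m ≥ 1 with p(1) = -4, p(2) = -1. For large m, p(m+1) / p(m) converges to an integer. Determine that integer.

7

The characteristic equation is r^2 - r - 42 = 0, which factors as (r - 7)(r + 6) = 0.
So the roots are 7 and -6. Since |7| > |-6| and the coefficient of 7^m is non-zero, the ratio tends to 7.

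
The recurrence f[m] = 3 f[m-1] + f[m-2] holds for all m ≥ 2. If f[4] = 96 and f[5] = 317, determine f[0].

Rearranging, f[m-2] = f[m] - 3 f[m-1].
f[3] = 317 - 3(96) = 29
f[2] = 96 - 3(29) = 9
f[1] = 29 - 3(9) = 2
f[0] = 9 - 3(2) = 3

3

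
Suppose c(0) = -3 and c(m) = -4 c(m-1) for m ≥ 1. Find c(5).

c(1) = -4(-3) = 12
c(2) = -4(12) = -48
c(3) = -4(-48) = 192
c(4) = -4(192) = -768
c(5) = -4(-768) = 3072

3072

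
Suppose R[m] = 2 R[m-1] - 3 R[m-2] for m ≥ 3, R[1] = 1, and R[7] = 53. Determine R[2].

Let R[2] = w.
R[3] = -3 + 2w
R[4] = -6 + w
R[5] = -3 - 4w
R[6] = 12 - 11w
R[7] = 33 - 10w
So 33 - 10w = 53, giving w = -2.

-2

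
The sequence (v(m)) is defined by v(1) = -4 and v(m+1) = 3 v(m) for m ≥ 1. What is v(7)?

v(2) = 3*(-4) = -12
v(3) = 3*(-12) = -36
v(4) = 3*(-36) = -108
v(5) = 3*(-108) = -324
v(6) = 3*(-324) = -972
v(7) = 3*(-972) = -2916

-2916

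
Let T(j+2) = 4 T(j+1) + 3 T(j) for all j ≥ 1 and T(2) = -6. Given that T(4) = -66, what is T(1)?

4

Let T(1) = y.
T(3) = -24 + 3y
T(4) = -114 + 12y
So -114 + 12y = -66, giving y = 4.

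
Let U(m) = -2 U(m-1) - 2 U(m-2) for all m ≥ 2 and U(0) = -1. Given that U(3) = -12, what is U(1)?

Let U(1) = w.
U(2) = 2 - 2w
U(3) = -4 + 2w
So -4 + 2w = -12, giving w = -4.

-4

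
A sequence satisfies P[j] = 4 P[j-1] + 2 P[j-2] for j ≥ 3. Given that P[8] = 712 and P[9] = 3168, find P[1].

-2

Rearranging, P[j-2] = (P[j] - 4 P[j-1]) / 2.
P[7] = (3168 - 4·712) / 2 = 320/2 = 160
P[6] = (712 - 4·160) / 2 = 72/2 = 36
P[5] = (160 - 4·36) / 2 = 16/2 = 8
P[4] = (36 - 4·8) / 2 = 4/2 = 2
P[3] = (8 - 4·2) / 2 = 0/2 = 0
P[2] = (2 - 4·0) / 2 = 2/2 = 1
P[1] = (0 - 4·1) / 2 = -4/2 = -2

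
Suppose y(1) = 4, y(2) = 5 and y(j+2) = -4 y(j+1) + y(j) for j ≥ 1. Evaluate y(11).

-1687264

y(3) = -4·5 + 4 = -16
y(4) = -4·(-16) + 5 = 69
y(5) = -4·69 + (-16) = -292
y(6) = -4·(-292) + 69 = 1237
y(7) = -4·1237 + (-292) = -5240
y(8) = -4·(-5240) + 1237 = 22197
y(9) = -4·22197 + (-5240) = -94028
y(10) = -4·(-94028) + 22197 = 398309
y(11) = -4·398309 + (-94028) = -1687264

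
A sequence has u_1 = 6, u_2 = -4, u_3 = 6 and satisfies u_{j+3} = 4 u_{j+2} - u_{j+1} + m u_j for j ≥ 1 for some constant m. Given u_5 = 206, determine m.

5

u_4 = 28 + 6m
u_5 = 106 + 20m
So 106 + 20m = 206, giving m = 5.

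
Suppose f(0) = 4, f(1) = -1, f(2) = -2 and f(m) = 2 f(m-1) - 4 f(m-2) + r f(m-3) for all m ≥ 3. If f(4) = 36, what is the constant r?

f(3) = 4r
f(4) = 8 + 7r
So 8 + 7r = 36, giving r = 4.

4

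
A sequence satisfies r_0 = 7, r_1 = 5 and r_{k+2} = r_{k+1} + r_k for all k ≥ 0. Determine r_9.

r_2 = 5 + 7 = 12
r_3 = 12 + 5 = 17
r_4 = 17 + 12 = 29
r_5 = 29 + 17 = 46
r_6 = 46 + 29 = 75
r_7 = 75 + 46 = 121
r_8 = 121 + 75 = 196
r_9 = 196 + 121 = 317

317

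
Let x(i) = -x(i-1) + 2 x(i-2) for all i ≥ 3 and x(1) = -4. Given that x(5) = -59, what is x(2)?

7

Let x(2) = z.
x(3) = -8 - z
x(4) = 8 + 3z
x(5) = -24 - 5z
So -24 - 5z = -59, giving z = 7.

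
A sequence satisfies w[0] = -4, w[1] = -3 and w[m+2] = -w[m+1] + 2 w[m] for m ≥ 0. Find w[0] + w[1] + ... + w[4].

-22

w[2] = -(-3) + 2(-4) = -5
w[3] = -(-5) + 2(-3) = -1
w[4] = -(-1) + 2(-5) = -9
Sum = (-4) + (-3) + (-5) + (-1) + (-9) = -22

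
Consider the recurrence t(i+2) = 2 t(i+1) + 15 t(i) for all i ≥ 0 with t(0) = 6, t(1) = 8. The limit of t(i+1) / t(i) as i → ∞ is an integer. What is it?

The characteristic equation is r^2 - 2r - 15 = 0, which factors as (r - 5)(r + 3) = 0.
So the roots are 5 and -3. Since |5| > |-3| and the coefficient of 5^i is non-zero, the ratio tends to 5.

5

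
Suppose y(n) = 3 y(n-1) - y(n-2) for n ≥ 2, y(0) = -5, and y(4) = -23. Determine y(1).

-3

Let y(1) = v.
y(2) = 5 + 3v
y(3) = 15 + 8v
y(4) = 40 + 21v
So 40 + 21v = -23, giving v = -3.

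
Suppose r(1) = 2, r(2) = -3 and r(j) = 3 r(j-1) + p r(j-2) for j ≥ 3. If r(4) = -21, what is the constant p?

2

r(3) = -9 + 2p
r(4) = -27 + 3p
So -27 + 3p = -21, giving p = 2.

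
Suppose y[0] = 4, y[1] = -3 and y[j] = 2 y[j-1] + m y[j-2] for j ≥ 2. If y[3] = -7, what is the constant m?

1

y[2] = -6 + 4m
y[3] = -12 + 5m
So -12 + 5m = -7, giving m = 1.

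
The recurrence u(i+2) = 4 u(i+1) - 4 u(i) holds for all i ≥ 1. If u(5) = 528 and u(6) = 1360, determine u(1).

Rearranging, u(i-2) = (u(i) - 4 u(i-1)) / -4.
u(4) = (1360 - 4*528) / -4 = -752/-4 = 188
u(3) = (528 - 4*188) / -4 = -224/-4 = 56
u(2) = (188 - 4*56) / -4 = -36/-4 = 9
u(1) = (56 - 4*9) / -4 = 20/-4 = -5

-5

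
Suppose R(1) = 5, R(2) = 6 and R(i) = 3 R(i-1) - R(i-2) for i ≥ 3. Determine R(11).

27670

R(3) = 3·6 - 5 = 13
R(4) = 3·13 - 6 = 33
R(5) = 3·33 - 13 = 86
R(6) = 3·86 - 33 = 225
R(7) = 3·225 - 86 = 589
R(8) = 3·589 - 225 = 1542
R(9) = 3·1542 - 589 = 4037
R(10) = 3·4037 - 1542 = 10569
R(11) = 3·10569 - 4037 = 27670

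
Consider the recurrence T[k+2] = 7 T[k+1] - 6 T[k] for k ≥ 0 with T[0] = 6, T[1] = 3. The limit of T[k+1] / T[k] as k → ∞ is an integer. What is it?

6

The characteristic equation is r^2 - 7r + 6 = 0, which factors as (r - 6)(r - 1) = 0.
So the roots are 6 and 1. Since |6| > |1| and the coefficient of 6^k is non-zero, the ratio tends to 6.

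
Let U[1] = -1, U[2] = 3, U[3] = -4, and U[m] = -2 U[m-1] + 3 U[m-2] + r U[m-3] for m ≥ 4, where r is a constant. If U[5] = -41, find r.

U[4] = 17 - r
U[5] = -46 + 5r
So -46 + 5r = -41, giving r = 1.

1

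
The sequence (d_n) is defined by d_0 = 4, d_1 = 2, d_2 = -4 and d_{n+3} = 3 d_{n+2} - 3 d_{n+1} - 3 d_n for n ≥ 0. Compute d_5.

d_3 = 3·(-4) - 3·2 - 3·4 = -30
d_4 = 3·(-30) - 3·(-4) - 3·2 = -84
d_5 = 3·(-84) - 3·(-30) - 3·(-4) = -150

-150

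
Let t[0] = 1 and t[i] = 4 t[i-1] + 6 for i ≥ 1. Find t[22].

The fixed point is 6/(1 - 4) = -2, so t[i] + 2 = 4(t[i-1] + 2).
Hence t[i] = 3·4^i - 2.
t[22] = 3·4^{22} - 2 = 3·17592186044416 - 2 = 52776558133246.

52776558133246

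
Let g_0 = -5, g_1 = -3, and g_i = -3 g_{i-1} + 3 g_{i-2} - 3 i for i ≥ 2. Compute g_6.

-1359

g_2 = -3·(-3) + 3·(-5) - 6 = -12
g_3 = -3·(-12) + 3·(-3) - 9 = 18
g_4 = -3·18 + 3·(-12) - 12 = -102
g_5 = -3·(-102) + 3·18 - 15 = 345
g_6 = -3·345 + 3·(-102) - 18 = -1359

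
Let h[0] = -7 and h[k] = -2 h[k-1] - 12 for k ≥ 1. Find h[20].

-3145732

The fixed point is -12/(1 + 2) = -4, so h[k] + 4 = -2(h[k-1] + 4).
Hence h[k] = -3·(-2)^k - 4.
h[20] = -3·(-2)^{20} - 4 = -3·1048576 - 4 = -3145732.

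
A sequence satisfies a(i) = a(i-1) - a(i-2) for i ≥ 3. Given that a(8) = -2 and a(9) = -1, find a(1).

-1

Rearranging, a(i-2) = -(a(i) - a(i-1)).
a(7) = -(-1 - (-2)) = -1
a(6) = -(-2 - (-1)) = 1
a(5) = -(-1 - 1) = 2
a(4) = -(1 - 2) = 1
a(3) = -(2 - 1) = -1
a(2) = -(1 - (-1)) = -2
a(1) = -(-1 - (-2)) = -1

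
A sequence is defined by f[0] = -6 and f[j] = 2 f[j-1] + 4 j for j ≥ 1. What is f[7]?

f[1] = 2(-6) + 4 = -8
f[2] = 2(-8) + 8 = -8
f[3] = 2(-8) + 12 = -4
f[4] = 2(-4) + 16 = 8
f[5] = 2(8) + 20 = 36
f[6] = 2(36) + 24 = 96
f[7] = 2(96) + 28 = 220

220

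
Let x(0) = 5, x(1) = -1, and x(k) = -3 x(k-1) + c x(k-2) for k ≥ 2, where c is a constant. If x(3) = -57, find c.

3

x(2) = 3 + 5c
x(3) = -9 - 16c
So -9 - 16c = -57, giving c = 3.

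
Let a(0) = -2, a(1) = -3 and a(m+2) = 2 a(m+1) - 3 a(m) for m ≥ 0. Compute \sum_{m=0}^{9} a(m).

-77

a(2) = 2(-3) - 3(-2) = 0
a(3) = 2(0) - 3(-3) = 9
a(4) = 2(9) - 3(0) = 18
a(5) = 2(18) - 3(9) = 9
a(6) = 2(9) - 3(18) = -36
a(7) = 2(-36) - 3(9) = -99
a(8) = 2(-99) - 3(-36) = -90
a(9) = 2(-90) - 3(-99) = 117
Sum = (-2) + (-3) + 0 + 9 + 18 + 9 + (-36) + (-99) + (-90) + 117 = -77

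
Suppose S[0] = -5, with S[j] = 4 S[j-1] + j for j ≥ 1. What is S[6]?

-18662

S[1] = 4*(-5) + 1 = -19
S[2] = 4*(-19) + 2 = -74
S[3] = 4*(-74) + 3 = -293
S[4] = 4*(-293) + 4 = -1168
S[5] = 4*(-1168) + 5 = -4667
S[6] = 4*(-4667) + 6 = -18662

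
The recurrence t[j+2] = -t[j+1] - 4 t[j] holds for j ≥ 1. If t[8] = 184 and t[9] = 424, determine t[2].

Rearranging, t[j-2] = (t[j] + t[j-1]) / -4.
t[7] = (424 + 184) / -4 = 608/-4 = -152
t[6] = (184 + (-152)) / -4 = 32/-4 = -8
t[5] = (-152 + (-8)) / -4 = -160/-4 = 40
t[4] = (-8 + 40) / -4 = 32/-4 = -8
t[3] = (40 + (-8)) / -4 = 32/-4 = -8
t[2] = (-8 + (-8)) / -4 = -16/-4 = 4

4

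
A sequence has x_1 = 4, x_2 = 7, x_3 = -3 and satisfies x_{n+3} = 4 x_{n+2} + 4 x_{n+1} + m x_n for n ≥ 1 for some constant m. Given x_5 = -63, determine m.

-5

x_4 = 16 + 4m
x_5 = 52 + 23m
So 52 + 23m = -63, giving m = -5.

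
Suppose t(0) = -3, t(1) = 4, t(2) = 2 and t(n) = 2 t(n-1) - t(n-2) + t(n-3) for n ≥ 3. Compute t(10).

-59

t(3) = 2(2) - 4 + (-3) = -3
t(4) = 2(-3) - 2 + 4 = -4
t(5) = 2(-4) - (-3) + 2 = -3
t(6) = 2(-3) - (-4) + (-3) = -5
t(7) = 2(-5) - (-3) + (-4) = -11
t(8) = 2(-11) - (-5) + (-3) = -20
t(9) = 2(-20) - (-11) + (-5) = -34
t(10) = 2(-34) - (-20) + (-11) = -59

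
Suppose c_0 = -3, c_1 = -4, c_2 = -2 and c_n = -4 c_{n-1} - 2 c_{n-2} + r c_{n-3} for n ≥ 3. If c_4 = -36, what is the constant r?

3

c_3 = 16 - 3r
c_4 = -60 + 8r
So -60 + 8r = -36, giving r = 3.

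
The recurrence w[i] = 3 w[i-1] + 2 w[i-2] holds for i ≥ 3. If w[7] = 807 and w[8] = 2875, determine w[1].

Rearranging, w[i-2] = (w[i] - 3 w[i-1]) / 2.
w[6] = (2875 - 3·807) / 2 = 454/2 = 227
w[5] = (807 - 3·227) / 2 = 126/2 = 63
w[4] = (227 - 3·63) / 2 = 38/2 = 19
w[3] = (63 - 3·19) / 2 = 6/2 = 3
w[2] = (19 - 3·3) / 2 = 10/2 = 5
w[1] = (3 - 3·5) / 2 = -12/2 = -6

-6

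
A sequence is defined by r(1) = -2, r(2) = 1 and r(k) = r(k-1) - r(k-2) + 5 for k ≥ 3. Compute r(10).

r(3) = 1 - (-2) + 5 = 8
r(4) = 8 - 1 + 5 = 12
r(5) = 12 - 8 + 5 = 9
r(6) = 9 - 12 + 5 = 2
r(7) = 2 - 9 + 5 = -2
r(8) = (-2) - 2 + 5 = 1
r(9) = 1 - (-2) + 5 = 8
r(10) = 8 - 1 + 5 = 12

12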